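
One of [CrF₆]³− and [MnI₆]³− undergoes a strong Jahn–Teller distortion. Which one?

[MnI₆]³−

[CrF₆]³−: Each fluoride is −1; balancing the −3 overall charge requires Cr(III). Group 6 minus oxidation state 3 gives a d³ configuration. The d³ configuration leaves the e_g set evenly filled (or empty) — no strong Jahn–Teller driving force.
[MnI₆]³−: Summing ligand charges against the −3 overall charge gives an oxidation state of +3 for manganese. Manganese is a group-7 element; Mn(III) is therefore d⁴. Iodide is a weak-field ligand for a first-row metal, so the complex is high-spin. The t₂g³e_g¹ (high-spin) configuration has an unevenly filled e_g set; the Jahn–Teller theorem predicts a tetragonal distortion (typically axial elongation) to lift the degeneracy.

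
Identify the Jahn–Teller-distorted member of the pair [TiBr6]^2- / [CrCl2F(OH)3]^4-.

[TiBr6]^2-: Each bromide is −1; balancing the −2 overall charge requires Ti(IV). Titanium is a group-4 element; Ti(IV) is therefore d⁰. The d⁰ configuration leaves the e_g set evenly filled (or empty) — no strong Jahn–Teller driving force.
[CrCl2F(OH)3]^4-: Each chloride is −1; each fluoride is −1; each hydroxide is −1; balancing the −4 overall charge requires Cr(II). Chromium is a group-6 element; Cr(II) is therefore d⁴. Chloride, fluoride, and hydroxide are weak-field ligands for a first-row metal, so the complex is high-spin. The t₂g³e_g¹ (high-spin) configuration has an unevenly filled e_g set; the Jahn–Teller theorem predicts a tetragonal distortion (typically axial elongation) to lift the degeneracy.

[CrCl2F(OH)3]^4-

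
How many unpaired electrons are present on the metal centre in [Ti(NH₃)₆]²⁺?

2 unpaired electrons

Ammonia is neutral; balancing the +2 overall charge requires Ti(II).
Titanium is a group-4 element; Ti(II) is therefore d².
In an octahedral field the d² configuration is t₂g²e_g⁰ (only one arrangement possible), giving 2 unpaired electrons.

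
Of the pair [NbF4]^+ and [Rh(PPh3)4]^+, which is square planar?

[Rh(PPh3)4]^+

For [NbF4]^+: Summing ligand charges against the +1 overall charge gives an oxidation state of +5 for niobium. Nb sits in group 5, so the d-electron count is 5 − 5 = 0. A d⁰ ion has no crystal-field stabilisation preference between square planar and tetrahedral, so four ligands adopt the sterically favoured tetrahedral geometry. → tetrahedral.
For [Rh(PPh3)4]^+: Summing ligand charges against the +1 overall charge gives an oxidation state of +1 for rhodium. Group 9 minus oxidation state 1 gives a d⁸ configuration. A 4d d⁸ ion has a large crystal-field splitting; square planar leaves the high-energy d_{x²−y²} orbital empty and maximises CFSE. → square planar.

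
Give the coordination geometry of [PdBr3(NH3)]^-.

square planar

Summing ligand charges against the −1 overall charge gives an oxidation state of +2 for palladium.
Group 10 minus oxidation state 2 gives a d⁸ configuration.
Coordination number: 4.
A 4d d⁸ ion has a large crystal-field splitting; square planar leaves the high-energy d_{x²−y²} orbital empty and maximises CFSE.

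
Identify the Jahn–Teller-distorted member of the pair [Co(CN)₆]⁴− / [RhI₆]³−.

[Co(CN)₆]⁴−: Each cyanide is −1; balancing the −4 overall charge requires Co(II). Co sits in group 9, so the d-electron count is 9 − 2 = 7. Cyanide is a strong-field ligand (high in the spectrochemical series) for a first-row metal, so the complex is low-spin. The t₂g⁶e_g¹ (low-spin) configuration has an unevenly filled e_g set; the Jahn–Teller theorem predicts a tetragonal distortion (typically axial elongation) to lift the degeneracy.
[RhI₆]³−: Each iodide is −1; balancing the −3 overall charge requires Rh(III). Rh sits in group 9, so the d-electron count is 9 − 3 = 6. A 4d ion has a large Δₒ and is invariably low-spin. The d⁶ configuration leaves the e_g set evenly filled (or empty) — no strong Jahn–Teller driving force.

[Co(CN)₆]⁴−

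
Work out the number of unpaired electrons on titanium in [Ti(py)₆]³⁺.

1 unpaired electron

Summing ligand charges against the +3 overall charge gives an oxidation state of +3 for titanium.
Ti sits in group 4, so the d-electron count is 4 − 3 = 1.
In an octahedral field the d¹ configuration is t₂g¹e_g⁰ (only one arrangement possible), giving 1 unpaired electron.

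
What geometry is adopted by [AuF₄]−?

square planar

Ligand charges: each fluoride is −1. With an overall charge of −1 the gold centre must be in the +3 oxidation state.
Au sits in group 11, so the d-electron count is 11 − 3 = 8.
With 4 monodentate ligands the coordination number is 4.
A 5d d⁸ ion has a large crystal-field splitting; square planar leaves the high-energy d_{x²−y²} orbital empty and maximises CFSE.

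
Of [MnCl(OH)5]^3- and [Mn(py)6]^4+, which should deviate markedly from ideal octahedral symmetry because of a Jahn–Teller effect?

[MnCl(OH)5]^3-

[MnCl(OH)5]^3-: Summing ligand charges against the −3 overall charge gives an oxidation state of +3 for manganese. Group 7 minus oxidation state 3 gives a d⁴ configuration. Chloride and hydroxide are weak-field ligands for a first-row metal, so the complex is high-spin. The t₂g³e_g¹ (high-spin) configuration has an unevenly filled e_g set; the Jahn–Teller theorem predicts a tetragonal distortion (typically axial elongation) to lift the degeneracy.
[Mn(py)6]^4+: Ligand charges: pyridine is neutral. With an overall charge of +4 the manganese centre must be in the +4 oxidation state. Manganese is a group-7 element; Mn(IV) is therefore d³. The d³ configuration leaves the e_g set evenly filled (or empty) — no strong Jahn–Teller driving force.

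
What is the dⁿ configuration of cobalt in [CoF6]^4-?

d7

Ligand charges: each fluoride is −1. With an overall charge of −4 the cobalt centre must be in the +2 oxidation state.
Cobalt is a group-9 element; Co(II) is therefore d⁷.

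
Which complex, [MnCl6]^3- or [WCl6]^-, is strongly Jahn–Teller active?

[MnCl6]^3-: Each chloride is −1; balancing the −3 overall charge requires Mn(III). Mn sits in group 7, so the d-electron count is 7 − 3 = 4. Chloride is a weak-field ligand for a first-row metal, so the complex is high-spin. The t₂g³e_g¹ (high-spin) configuration has an unevenly filled e_g set; the Jahn–Teller theorem predicts a tetragonal distortion (typically axial elongation) to lift the degeneracy.
[WCl6]^-: Each chloride is −1; balancing the −1 overall charge requires W(V). Group 6 minus oxidation state 5 gives a d¹ configuration. The d¹ configuration leaves the e_g set evenly filled (or empty) — no strong Jahn–Teller driving force.

[MnCl6]^3-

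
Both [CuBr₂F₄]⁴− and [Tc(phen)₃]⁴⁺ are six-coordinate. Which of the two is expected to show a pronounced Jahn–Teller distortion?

[CuBr₂F₄]⁴−

[CuBr₂F₄]⁴−: Each bromide is −1; each fluoride is −1; balancing the −4 overall charge requires Cu(II). Cu sits in group 11, so the d-electron count is 11 − 2 = 9. The t₂g⁶e_g³ configuration has an unevenly filled e_g set; the Jahn–Teller theorem predicts a tetragonal distortion (typically axial elongation) to lift the degeneracy.
[Tc(phen)₃]⁴⁺: 1,10-phenanthroline is neutral; balancing the +4 overall charge requires Tc(IV). Group 7 minus oxidation state 4 gives a d³ configuration. The d³ configuration leaves the e_g set evenly filled (or empty) — no strong Jahn–Teller driving force.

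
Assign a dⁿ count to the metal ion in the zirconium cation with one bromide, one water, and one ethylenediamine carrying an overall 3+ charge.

d⁰

Ligand charges: each bromide is −1; water is neutral; ethylenediamine is neutral. With an overall charge of +3 the zirconium centre must be in the +4 oxidation state.
Zirconium is a group-4 element; Zr(IV) is therefore d⁰.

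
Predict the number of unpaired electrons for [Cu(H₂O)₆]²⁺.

1 unpaired electron

Summing ligand charges against the +2 overall charge gives an oxidation state of +2 for copper.
Cu sits in group 11, so the d-electron count is 11 − 2 = 9.
In an octahedral field the d⁹ configuration is t₂g⁶e_g³ (only one arrangement possible), giving 1 unpaired electron.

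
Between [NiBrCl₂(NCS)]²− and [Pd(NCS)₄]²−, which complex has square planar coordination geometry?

For [NiBrCl₂(NCS)]²−: Ligand charges: each bromide is −1; each chloride is −1; each isothiocyanate is −1. With an overall charge of −2 the nickel centre must be in the +2 oxidation state. Ni sits in group 10, so the d-electron count is 10 − 2 = 8. Bromide, chloride, and isothiocyanate are weak-field ligands. With weak-field ligands the CFSE gain from square planar is small, so a 3d d⁸ ion takes the sterically preferred tetrahedral geometry. → tetrahedral.
For [Pd(NCS)₄]²−: Ligand charges: each isothiocyanate is −1. With an overall charge of −2 the palladium centre must be in the +2 oxidation state. Palladium is a group-10 element; Pd(II) is therefore d⁸. A 4d d⁸ ion has a large crystal-field splitting; square planar leaves the high-energy d_{x²−y²} orbital empty and maximises CFSE. → square planar.

[Pd(NCS)₄]²−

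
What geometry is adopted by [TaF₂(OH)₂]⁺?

Summing ligand charges against the +1 overall charge gives an oxidation state of +5 for tantalum.
Tantalum is a group-5 element; Ta(V) is therefore d⁰.
With 4 monodentate ligands the coordination number is 4.
A d⁰ ion has no crystal-field stabilisation preference between square planar and tetrahedral, so four ligands adopt the sterically favoured tetrahedral geometry.

tetrahedral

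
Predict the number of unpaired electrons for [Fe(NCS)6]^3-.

5

Ligand charges: each isothiocyanate is −1. With an overall charge of −3 the iron centre must be in the +3 oxidation state.
Fe sits in group 8, so the d-electron count is 8 − 3 = 5.
The spin state decides the count: Isothiocyanate is a weak-field ligand for a first-row metal, so the complex is high-spin.
An octahedral high-spin d⁵ ion is t₂g³e_g², giving 5 unpaired electrons.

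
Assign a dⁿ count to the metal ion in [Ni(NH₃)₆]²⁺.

Ammonia is neutral; balancing the +2 overall charge requires Ni(II).
Group 10 minus oxidation state 2 gives a d⁸ configuration.

d8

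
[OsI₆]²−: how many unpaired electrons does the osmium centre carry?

2

Each iodide is −1; balancing the −2 overall charge requires Os(IV).
Os sits in group 8, so the d-electron count is 8 − 4 = 4.
The spin state decides the count: a 5d ion has a large Δₒ and is invariably low-spin.
An octahedral low-spin d⁴ ion is t₂g⁴e_g⁰, giving 2 unpaired electrons.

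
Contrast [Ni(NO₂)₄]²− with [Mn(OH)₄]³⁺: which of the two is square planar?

[Ni(NO₂)₄]²−

For [Ni(NO₂)₄]²−: Each nitro (N-bound nitrite) is −1; balancing the −2 overall charge requires Ni(II). Nickel is a group-10 element; Ni(II) is therefore d⁸. Nitro (N-bound nitrite) is a strong-field ligand (high in the spectrochemical series). A 3d d⁸ ion with strong-field ligands gains enough CFSE to favour square planar over tetrahedral. → square planar.
For [Mn(OH)₄]³⁺: Each hydroxide is −1; balancing the +3 overall charge requires Mn(VII). Manganese is a group-7 element; Mn(VII) is therefore d⁰. A d⁰ ion has no crystal-field stabilisation preference between square planar and tetrahedral, so four ligands adopt the sterically favoured tetrahedral geometry. → tetrahedral.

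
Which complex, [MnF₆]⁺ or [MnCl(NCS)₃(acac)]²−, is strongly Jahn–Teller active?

[MnF₆]⁺: Summing ligand charges against the +1 overall charge gives an oxidation state of +7 for manganese. Group 7 minus oxidation state 7 gives a d⁰ configuration. The d⁰ configuration leaves the e_g set evenly filled (or empty) — no strong Jahn–Teller driving force.
[MnCl(NCS)₃(acac)]²−: Each chloride is −1; each isothiocyanate is −1; each acetylacetonate is −1; balancing the −2 overall charge requires Mn(III). Manganese is a group-7 element; Mn(III) is therefore d⁴. Acetylacetonate, chloride, and isothiocyanate are weak-field ligands for a first-row metal, so the complex is high-spin. The t₂g³e_g¹ (high-spin) configuration has an unevenly filled e_g set; the Jahn–Teller theorem predicts a tetragonal distortion (typically axial elongation) to lift the degeneracy.

[MnCl(NCS)₃(acac)]²−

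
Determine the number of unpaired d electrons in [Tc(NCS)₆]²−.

3 unpaired electrons

Summing ligand charges against the −2 overall charge gives an oxidation state of +4 for technetium.
Technetium is a group-7 element; Tc(IV) is therefore d³.
In an octahedral field the d³ configuration is t₂g³e_g⁰ (only one arrangement possible), giving 3 unpaired electrons.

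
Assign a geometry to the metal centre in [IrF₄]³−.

square planar

Summing ligand charges against the −3 overall charge gives an oxidation state of +1 for iridium.
Ir sits in group 9, so the d-electron count is 9 − 1 = 8.
Coordination number: 4.
A 5d d⁸ ion has a large crystal-field splitting; square planar leaves the high-energy d_{x²−y²} orbital empty and maximises CFSE.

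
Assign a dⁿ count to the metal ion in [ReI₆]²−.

d³

Summing ligand charges against the −2 overall charge gives an oxidation state of +4 for rhenium.
Group 7 minus oxidation state 4 gives a d³ configuration.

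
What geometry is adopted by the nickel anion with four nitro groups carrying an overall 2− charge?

square planar

Ligand charges: each nitro (N-bound nitrite) is −1. With an overall charge of −2 the nickel centre must be in the +2 oxidation state.
Ni sits in group 10, so the d-electron count is 10 − 2 = 8.
With 4 monodentate ligands the coordination number is 4.
Nitro (N-bound nitrite) is a strong-field ligand (high in the spectrochemical series).
A 3d d⁸ ion with strong-field ligands gains enough CFSE to favour square planar over tetrahedral.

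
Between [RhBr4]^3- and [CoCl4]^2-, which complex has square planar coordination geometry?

For [RhBr4]^3-: Each bromide is −1; balancing the −3 overall charge requires Rh(I). Rhodium is a group-9 element; Rh(I) is therefore d⁸. A 4d d⁸ ion has a large crystal-field splitting; square planar leaves the high-energy d_{x²−y²} orbital empty and maximises CFSE. → square planar.
For [CoCl4]^2-: Summing ligand charges against the −2 overall charge gives an oxidation state of +2 for cobalt. Group 9 minus oxidation state 2 gives a d⁷ configuration. For a high-spin 3d d⁷ ion with weak-field ligands the small Δₜ gives little square-planar CFSE advantage, so four ligands adopt the sterically favoured tetrahedral geometry. → tetrahedral.

[RhBr4]^3-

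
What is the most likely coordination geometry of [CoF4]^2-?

tetrahedral

Each fluoride is −1; balancing the −2 overall charge requires Co(II).
Cobalt is a group-9 element; Co(II) is therefore d⁷.
Coordination number: 4.
Fluoride is a weak-field ligand.
For a high-spin 3d d⁷ ion with weak-field ligands the small Δₜ gives little square-planar CFSE advantage, so four ligands adopt the sterically favoured tetrahedral geometry.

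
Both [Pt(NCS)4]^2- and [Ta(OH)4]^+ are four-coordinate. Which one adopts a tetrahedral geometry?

For [Pt(NCS)4]^2-: Summing ligand charges against the −2 overall charge gives an oxidation state of +2 for platinum. Pt sits in group 10, so the d-electron count is 10 − 2 = 8. A 5d d⁸ ion has a large crystal-field splitting; square planar leaves the high-energy d_{x²−y²} orbital empty and maximises CFSE. → square planar.
For [Ta(OH)4]^+: Ligand charges: each hydroxide is −1. With an overall charge of +1 the tantalum centre must be in the +5 oxidation state. Ta sits in group 5, so the d-electron count is 5 − 5 = 0. A d⁰ ion has no crystal-field stabilisation preference between square planar and tetrahedral, so four ligands adopt the sterically favoured tetrahedral geometry. → tetrahedral.

[Ta(OH)4]^+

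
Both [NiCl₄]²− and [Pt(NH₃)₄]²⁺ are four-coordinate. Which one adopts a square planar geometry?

For [NiCl₄]²−: Summing ligand charges against the −2 overall charge gives an oxidation state of +2 for nickel. Nickel is a group-10 element; Ni(II) is therefore d⁸. Chloride is a weak-field ligand. With weak-field ligands the CFSE gain from square planar is small, so a 3d d⁸ ion takes the sterically preferred tetrahedral geometry. → tetrahedral.
For [Pt(NH₃)₄]²⁺: Ligand charges: ammonia is neutral. With an overall charge of +2 the platinum centre must be in the +2 oxidation state. Pt sits in group 10, so the d-electron count is 10 − 2 = 8. A 5d d⁸ ion has a large crystal-field splitting; square planar leaves the high-energy d_{x²−y²} orbital empty and maximises CFSE. → square planar.

[Pt(NH₃)₄]²⁺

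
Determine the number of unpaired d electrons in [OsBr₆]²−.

Summing ligand charges against the −2 overall charge gives an oxidation state of +4 for osmium.
Osmium is a group-8 element; Os(IV) is therefore d⁴.
The spin state decides the count: a 5d ion has a large Δₒ and is invariably low-spin.
An octahedral low-spin d⁴ ion is t₂g⁴e_g⁰, giving 2 unpaired electrons.

2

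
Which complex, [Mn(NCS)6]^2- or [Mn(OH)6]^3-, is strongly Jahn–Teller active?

[Mn(OH)6]^3-

[Mn(NCS)6]^2-: Each isothiocyanate is −1; balancing the −2 overall charge requires Mn(IV). Group 7 minus oxidation state 4 gives a d³ configuration. The d³ configuration leaves the e_g set evenly filled (or empty) — no strong Jahn–Teller driving force.
[Mn(OH)6]^3-: Ligand charges: each hydroxide is −1. With an overall charge of −3 the manganese centre must be in the +3 oxidation state. Mn sits in group 7, so the d-electron count is 7 − 3 = 4. Hydroxide is a weak-field ligand for a first-row metal, so the complex is high-spin. The t₂g³e_g¹ (high-spin) configuration has an unevenly filled e_g set; the Jahn–Teller theorem predicts a tetragonal distortion (typically axial elongation) to lift the degeneracy.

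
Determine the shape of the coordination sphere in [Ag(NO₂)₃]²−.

Summing ligand charges against the −2 overall charge gives an oxidation state of +1 for silver.
Silver is a group-11 element; Ag(I) is therefore d¹⁰.
With 3 monodentate ligands the coordination number is 3.
Three ligands around a d¹⁰ centre minimise repulsion in a trigonal-planar arrangement.

trigonal planar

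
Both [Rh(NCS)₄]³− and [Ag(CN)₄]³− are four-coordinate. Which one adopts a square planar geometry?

[Rh(NCS)₄]³−

For [Rh(NCS)₄]³−: Each isothiocyanate is −1; balancing the −3 overall charge requires Rh(I). Group 9 minus oxidation state 1 gives a d⁸ configuration. A 4d d⁸ ion has a large crystal-field splitting; square planar leaves the high-energy d_{x²−y²} orbital empty and maximises CFSE. → square planar.
For [Ag(CN)₄]³−: Summing ligand charges against the −3 overall charge gives an oxidation state of +1 for silver. Silver is a group-11 element; Ag(I) is therefore d¹⁰. A d¹⁰ ion has no crystal-field stabilisation preference between square planar and tetrahedral, so four ligands adopt the sterically favoured tetrahedral geometry. → tetrahedral.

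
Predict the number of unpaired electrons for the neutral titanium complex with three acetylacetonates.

Ligand charges: each acetylacetonate is −1. With an overall charge of 0 the titanium centre must be in the +3 oxidation state.
Ti sits in group 4, so the d-electron count is 4 − 3 = 1.
Counting donor atoms: 3×acetylacetonate (bidentate) → 6 donors. Coordination number = 6.
In an octahedral field the d¹ configuration is t₂g¹e_g⁰ (only one arrangement possible), giving 1 unpaired electron.

1 unpaired electron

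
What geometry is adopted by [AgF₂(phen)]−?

tetrahedral

Ligand charges: each fluoride is −1; 1,10-phenanthroline is neutral. With an overall charge of −1 the silver centre must be in the +1 oxidation state.
Ag sits in group 11, so the d-electron count is 11 − 1 = 10.
Counting donor atoms: 2×fluoride (monodentate) → 2 donors; 1×1,10-phenanthroline (bidentate) → 2 donors. Coordination number = 4.
A d¹⁰ ion has no crystal-field stabilisation preference between square planar and tetrahedral, so four ligands adopt the sterically favoured tetrahedral geometry.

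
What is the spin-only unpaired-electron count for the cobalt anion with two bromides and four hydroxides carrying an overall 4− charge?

Each bromide is −1; each hydroxide is −1; balancing the −4 overall charge requires Co(II).
Cobalt is a group-9 element; Co(II) is therefore d⁷.
The spin state decides the count: Bromide and hydroxide are weak-field ligands for a first-row metal, so the complex is high-spin.
An octahedral high-spin d⁷ ion is t₂g⁵e_g², giving 3 unpaired electrons.

3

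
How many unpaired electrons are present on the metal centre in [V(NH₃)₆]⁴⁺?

Ammonia is neutral; balancing the +4 overall charge requires V(IV).
V sits in group 5, so the d-electron count is 5 − 4 = 1.
In an octahedral field the d¹ configuration is t₂g¹e_g⁰ (only one arrangement possible), giving 1 unpaired electron.

1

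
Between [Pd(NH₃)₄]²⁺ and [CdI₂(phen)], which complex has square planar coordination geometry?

For [Pd(NH₃)₄]²⁺: Summing ligand charges against the +2 overall charge gives an oxidation state of +2 for palladium. Pd sits in group 10, so the d-electron count is 10 − 2 = 8. A 4d d⁸ ion has a large crystal-field splitting; square planar leaves the high-energy d_{x²−y²} orbital empty and maximises CFSE. → square planar.
For [CdI₂(phen)]: Each iodide is −1; 1,10-phenanthroline is neutral; balancing the 0 overall charge requires Cd(II). Cd sits in group 12, so the d-electron count is 12 − 2 = 10. A d¹⁰ ion has no crystal-field stabilisation preference between square planar and tetrahedral, so four ligands adopt the sterically favoured tetrahedral geometry. → tetrahedral.

[Pd(NH₃)₄]²⁺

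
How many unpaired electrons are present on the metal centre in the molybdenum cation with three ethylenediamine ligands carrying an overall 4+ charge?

Ethylenediamine is neutral; balancing the +4 overall charge requires Mo(IV).
Group 6 minus oxidation state 4 gives a d² configuration.
Counting donor atoms: 3×ethylenediamine (bidentate) → 6 donors. Coordination number = 6.
In an octahedral field the d² configuration is t₂g²e_g⁰ (only one arrangement possible), giving 2 unpaired electrons.

2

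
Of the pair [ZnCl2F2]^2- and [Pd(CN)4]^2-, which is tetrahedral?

[ZnCl2F2]^2-

For [ZnCl2F2]^2-: Each chloride is −1; each fluoride is −1; balancing the −2 overall charge requires Zn(II). Zinc is a group-12 element; Zn(II) is therefore d¹⁰. A d¹⁰ ion has no crystal-field stabilisation preference between square planar and tetrahedral, so four ligands adopt the sterically favoured tetrahedral geometry. → tetrahedral.
For [Pd(CN)4]^2-: Summing ligand charges against the −2 overall charge gives an oxidation state of +2 for palladium. Palladium is a group-10 element; Pd(II) is therefore d⁸. A 4d d⁸ ion has a large crystal-field splitting; square planar leaves the high-energy d_{x²−y²} orbital empty and maximises CFSE. → square planar.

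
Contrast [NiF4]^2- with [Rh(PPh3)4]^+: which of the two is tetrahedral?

For [NiF4]^2-: Ligand charges: each fluoride is −1. With an overall charge of −2 the nickel centre must be in the +2 oxidation state. Nickel is a group-10 element; Ni(II) is therefore d⁸. Fluoride is a weak-field ligand. With weak-field ligands the CFSE gain from square planar is small, so a 3d d⁸ ion takes the sterically preferred tetrahedral geometry. → tetrahedral.
For [Rh(PPh3)4]^+: Triphenylphosphine is neutral; balancing the +1 overall charge requires Rh(I). Group 9 minus oxidation state 1 gives a d⁸ configuration. A 4d d⁸ ion has a large crystal-field splitting; square planar leaves the high-energy d_{x²−y²} orbital empty and maximises CFSE. → square planar.

[NiF4]^2-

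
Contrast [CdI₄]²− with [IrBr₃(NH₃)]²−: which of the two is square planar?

[IrBr₃(NH₃)]²−

For [CdI₄]²−: Ligand charges: each iodide is −1. With an overall charge of −2 the cadmium centre must be in the +2 oxidation state. Group 12 minus oxidation state 2 gives a d¹⁰ configuration. A d¹⁰ ion has no crystal-field stabilisation preference between square planar and tetrahedral, so four ligands adopt the sterically favoured tetrahedral geometry. → tetrahedral.
For [IrBr₃(NH₃)]²−: Each bromide is −1; ammonia is neutral; balancing the −2 overall charge requires Ir(I). Ir sits in group 9, so the d-electron count is 9 − 1 = 8. A 5d d⁸ ion has a large crystal-field splitting; square planar leaves the high-energy d_{x²−y²} orbital empty and maximises CFSE. → square planar.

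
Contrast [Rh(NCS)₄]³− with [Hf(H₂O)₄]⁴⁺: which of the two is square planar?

[Rh(NCS)₄]³−

For [Rh(NCS)₄]³−: Each isothiocyanate is −1; balancing the −3 overall charge requires Rh(I). Group 9 minus oxidation state 1 gives a d⁸ configuration. A 4d d⁸ ion has a large crystal-field splitting; square planar leaves the high-energy d_{x²−y²} orbital empty and maximises CFSE. → square planar.
For [Hf(H₂O)₄]⁴⁺: Water is neutral; balancing the +4 overall charge requires Hf(IV). Hf sits in group 4, so the d-electron count is 4 − 4 = 0. A d⁰ ion has no crystal-field stabilisation preference between square planar and tetrahedral, so four ligands adopt the sterically favoured tetrahedral geometry. → tetrahedral.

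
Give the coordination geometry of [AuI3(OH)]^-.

Ligand charges: each iodide is −1; each hydroxide is −1. With an overall charge of −1 the gold centre must be in the +3 oxidation state.
Au sits in group 11, so the d-electron count is 11 − 3 = 8.
With 4 monodentate ligands the coordination number is 4.
A 5d d⁸ ion has a large crystal-field splitting; square planar leaves the high-energy d_{x²−y²} orbital empty and maximises CFSE.

square planar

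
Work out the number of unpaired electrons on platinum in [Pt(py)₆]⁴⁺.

Ligand charges: pyridine is neutral. With an overall charge of +4 the platinum centre must be in the +4 oxidation state.
Group 10 minus oxidation state 4 gives a d⁶ configuration.
The spin state decides the count: a 5d ion has a large Δₒ and is invariably low-spin.
An octahedral low-spin d⁶ ion is t₂g⁶e_g⁰, giving 0 unpaired electrons.

0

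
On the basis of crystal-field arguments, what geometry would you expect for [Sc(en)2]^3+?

tetrahedral

Summing ligand charges against the +3 overall charge gives an oxidation state of +3 for scandium.
Group 3 minus oxidation state 3 gives a d⁰ configuration.
Counting donor atoms: 2×ethylenediamine (bidentate) → 4 donors. Coordination number = 4.
A d⁰ ion has no crystal-field stabilisation preference between square planar and tetrahedral, so four ligands adopt the sterically favoured tetrahedral geometry.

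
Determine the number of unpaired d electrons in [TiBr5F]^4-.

2

Summing ligand charges against the −4 overall charge gives an oxidation state of +2 for titanium.
Titanium is a group-4 element; Ti(II) is therefore d².
In an octahedral field the d² configuration is t₂g²e_g⁰ (only one arrangement possible), giving 2 unpaired electrons.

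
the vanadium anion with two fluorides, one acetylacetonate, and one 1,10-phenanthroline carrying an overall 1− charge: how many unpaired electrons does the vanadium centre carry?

3 unpaired electrons

Each fluoride is −1; each acetylacetonate is −1; 1,10-phenanthroline is neutral; balancing the −1 overall charge requires V(II).
V sits in group 5, so the d-electron count is 5 − 2 = 3.
Counting donor atoms: 2×fluoride (monodentate) → 2 donors; 1×acetylacetonate (bidentate) → 2 donors; 1×1,10-phenanthroline (bidentate) → 2 donors. Coordination number = 6.
In an octahedral field the d³ configuration is t₂g³e_g⁰ (only one arrangement possible), giving 3 unpaired electrons.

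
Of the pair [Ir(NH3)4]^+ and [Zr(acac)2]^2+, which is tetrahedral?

For [Ir(NH3)4]^+: Ammonia is neutral; balancing the +1 overall charge requires Ir(I). Ir sits in group 9, so the d-electron count is 9 − 1 = 8. A 5d d⁸ ion has a large crystal-field splitting; square planar leaves the high-energy d_{x²−y²} orbital empty and maximises CFSE. → square planar.
For [Zr(acac)2]^2+: Summing ligand charges against the +2 overall charge gives an oxidation state of +4 for zirconium. Zirconium is a group-4 element; Zr(IV) is therefore d⁰. A d⁰ ion has no crystal-field stabilisation preference between square planar and tetrahedral, so four ligands adopt the sterically favoured tetrahedral geometry. → tetrahedral.

[Zr(acac)2]^2+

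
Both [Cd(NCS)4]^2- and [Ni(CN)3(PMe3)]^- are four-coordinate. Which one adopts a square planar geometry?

For [Cd(NCS)4]^2-: Each isothiocyanate is −1; balancing the −2 overall charge requires Cd(II). Group 12 minus oxidation state 2 gives a d¹⁰ configuration. A d¹⁰ ion has no crystal-field stabilisation preference between square planar and tetrahedral, so four ligands adopt the sterically favoured tetrahedral geometry. → tetrahedral.
For [Ni(CN)3(PMe3)]^-: Ligand charges: each cyanide is −1; trimethylphosphine is neutral. With an overall charge of −1 the nickel centre must be in the +2 oxidation state. Nickel is a group-10 element; Ni(II) is therefore d⁸. Cyanide and trimethylphosphine are strong-field ligands (high in the spectrochemical series). A 3d d⁸ ion with strong-field ligands gains enough CFSE to favour square planar over tetrahedral. → square planar.

[Ni(CN)3(PMe3)]^-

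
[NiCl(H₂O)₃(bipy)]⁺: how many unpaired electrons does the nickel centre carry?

2

Ligand charges: each chloride is −1; water is neutral; 2,2′-bipyridine is neutral. With an overall charge of +1 the nickel centre must be in the +2 oxidation state.
Nickel is a group-10 element; Ni(II) is therefore d⁸.
Counting donor atoms: 1×chloride (monodentate) → 1 donor; 3×water (monodentate) → 3 donors; 1×2,2′-bipyridine (bidentate) → 2 donors. Coordination number = 6.
In an octahedral field the d⁸ configuration is t₂g⁶e_g² (only one arrangement possible), giving 2 unpaired electrons.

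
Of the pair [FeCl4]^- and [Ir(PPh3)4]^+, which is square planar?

[Ir(PPh3)4]^+

For [FeCl4]^-: Each chloride is −1; balancing the −1 overall charge requires Fe(III). Iron is a group-8 element; Fe(III) is therefore d⁵. A high-spin d⁵ ion has zero CFSE in either geometry, so four ligands adopt the sterically favoured tetrahedral geometry. → tetrahedral.
For [Ir(PPh3)4]^+: Ligand charges: triphenylphosphine is neutral. With an overall charge of +1 the iridium centre must be in the +1 oxidation state. Group 9 minus oxidation state 1 gives a d⁸ configuration. A 5d d⁸ ion has a large crystal-field splitting; square planar leaves the high-energy d_{x²−y²} orbital empty and maximises CFSE. → square planar.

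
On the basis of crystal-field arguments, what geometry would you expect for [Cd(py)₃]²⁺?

trigonal planar

Summing ligand charges against the +2 overall charge gives an oxidation state of +2 for cadmium.
Cadmium is a group-12 element; Cd(II) is therefore d¹⁰.
Coordination number: 3.
Three ligands around a d¹⁰ centre minimise repulsion in a trigonal-planar arrangement.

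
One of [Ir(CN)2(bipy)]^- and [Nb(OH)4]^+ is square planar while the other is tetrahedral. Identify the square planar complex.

For [Ir(CN)2(bipy)]^-: Summing ligand charges against the −1 overall charge gives an oxidation state of +1 for iridium. Ir sits in group 9, so the d-electron count is 9 − 1 = 8. A 5d d⁸ ion has a large crystal-field splitting; square planar leaves the high-energy d_{x²−y²} orbital empty and maximises CFSE. → square planar.
For [Nb(OH)4]^+: Ligand charges: each hydroxide is −1. With an overall charge of +1 the niobium centre must be in the +5 oxidation state. Group 5 minus oxidation state 5 gives a d⁰ configuration. A d⁰ ion has no crystal-field stabilisation preference between square planar and tetrahedral, so four ligands adopt the sterically favoured tetrahedral geometry. → tetrahedral.

[Ir(CN)2(bipy)]^-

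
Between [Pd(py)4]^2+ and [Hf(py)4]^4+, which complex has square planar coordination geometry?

[Pd(py)4]^2+

For [Pd(py)4]^2+: Ligand charges: pyridine is neutral. With an overall charge of +2 the palladium centre must be in the +2 oxidation state. Pd sits in group 10, so the d-electron count is 10 − 2 = 8. A 4d d⁸ ion has a large crystal-field splitting; square planar leaves the high-energy d_{x²−y²} orbital empty and maximises CFSE. → square planar.
For [Hf(py)4]^4+: Ligand charges: pyridine is neutral. With an overall charge of +4 the hafnium centre must be in the +4 oxidation state. Group 4 minus oxidation state 4 gives a d⁰ configuration. A d⁰ ion has no crystal-field stabilisation preference between square planar and tetrahedral, so four ligands adopt the sterically favoured tetrahedral geometry. → tetrahedral.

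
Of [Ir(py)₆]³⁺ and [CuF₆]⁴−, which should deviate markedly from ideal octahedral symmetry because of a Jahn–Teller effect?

[CuF₆]⁴−

[Ir(py)₆]³⁺: Pyridine is neutral; balancing the +3 overall charge requires Ir(III). Group 9 minus oxidation state 3 gives a d⁶ configuration. A 5d ion has a large Δₒ and is invariably low-spin. The d⁶ configuration leaves the e_g set evenly filled (or empty) — no strong Jahn–Teller driving force.
[CuF₆]⁴−: Summing ligand charges against the −4 overall charge gives an oxidation state of +2 for copper. Cu sits in group 11, so the d-electron count is 11 − 2 = 9. The t₂g⁶e_g³ configuration has an unevenly filled e_g set; the Jahn–Teller theorem predicts a tetragonal distortion (typically axial elongation) to lift the degeneracy.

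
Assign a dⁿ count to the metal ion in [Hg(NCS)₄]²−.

d10

Ligand charges: each isothiocyanate is −1. With an overall charge of −2 the mercury centre must be in the +2 oxidation state.
Mercury is a group-12 element; Hg(II) is therefore d¹⁰.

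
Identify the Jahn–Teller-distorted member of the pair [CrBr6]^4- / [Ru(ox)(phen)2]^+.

[CrBr6]^4-: Summing ligand charges against the −4 overall charge gives an oxidation state of +2 for chromium. Group 6 minus oxidation state 2 gives a d⁴ configuration. Bromide is a weak-field ligand for a first-row metal, so the complex is high-spin. The t₂g³e_g¹ (high-spin) configuration has an unevenly filled e_g set; the Jahn–Teller theorem predicts a tetragonal distortion (typically axial elongation) to lift the degeneracy.
[Ru(ox)(phen)2]^+: Each oxalate is −2; 1,10-phenanthroline is neutral; balancing the +1 overall charge requires Ru(III). Ruthenium is a group-8 element; Ru(III) is therefore d⁵. A 4d ion has a large Δₒ and is invariably low-spin. The d⁵ configuration leaves the e_g set evenly filled (or empty) — no strong Jahn–Teller driving force.

[CrBr6]^4-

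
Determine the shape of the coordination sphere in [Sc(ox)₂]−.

tetrahedral

Each oxalate is −2; balancing the −1 overall charge requires Sc(III).
Sc sits in group 3, so the d-electron count is 3 − 3 = 0.
Counting donor atoms: 2×oxalate (bidentate) → 4 donors. Coordination number = 4.
A d⁰ ion has no crystal-field stabilisation preference between square planar and tetrahedral, so four ligands adopt the sterically favoured tetrahedral geometry.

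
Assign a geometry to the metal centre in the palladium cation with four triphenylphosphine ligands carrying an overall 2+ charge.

Summing ligand charges against the +2 overall charge gives an oxidation state of +2 for palladium.
Group 10 minus oxidation state 2 gives a d⁸ configuration.
Coordination number: 4.
A 4d d⁸ ion has a large crystal-field splitting; square planar leaves the high-energy d_{x²−y²} orbital empty and maximises CFSE.

square planar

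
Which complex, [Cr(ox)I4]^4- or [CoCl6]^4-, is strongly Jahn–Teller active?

[Cr(ox)I4]^4-: Ligand charges: each oxalate is −2; each iodide is −1. With an overall charge of −4 the chromium centre must be in the +2 oxidation state. Cr sits in group 6, so the d-electron count is 6 − 2 = 4. Iodide and oxalate are weak-field ligands for a first-row metal, so the complex is high-spin. The t₂g³e_g¹ (high-spin) configuration has an unevenly filled e_g set; the Jahn–Teller theorem predicts a tetragonal distortion (typically axial elongation) to lift the degeneracy.
[CoCl6]^4-: Ligand charges: each chloride is −1. With an overall charge of −4 the cobalt centre must be in the +2 oxidation state. Group 9 minus oxidation state 2 gives a d⁷ configuration. Chloride is a weak-field ligand for a first-row metal, so the complex is high-spin. The d⁷ configuration leaves the e_g set evenly filled (or empty) — no strong Jahn–Teller driving force.

[Cr(ox)I4]^4-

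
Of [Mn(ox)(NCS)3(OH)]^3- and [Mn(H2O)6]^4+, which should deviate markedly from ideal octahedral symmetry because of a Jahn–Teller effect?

[Mn(ox)(NCS)3(OH)]^3-: Each oxalate is −2; each isothiocyanate is −1; each hydroxide is −1; balancing the −3 overall charge requires Mn(III). Mn sits in group 7, so the d-electron count is 7 − 3 = 4. Hydroxide, isothiocyanate, and oxalate are weak-field ligands for a first-row metal, so the complex is high-spin. The t₂g³e_g¹ (high-spin) configuration has an unevenly filled e_g set; the Jahn–Teller theorem predicts a tetragonal distortion (typically axial elongation) to lift the degeneracy.
[Mn(H2O)6]^4+: Water is neutral; balancing the +4 overall charge requires Mn(IV). Mn sits in group 7, so the d-electron count is 7 − 4 = 3. The d³ configuration leaves the e_g set evenly filled (or empty) — no strong Jahn–Teller driving force.

[Mn(ox)(NCS)3(OH)]^3-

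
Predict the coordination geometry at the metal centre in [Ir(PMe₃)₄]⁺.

square planar

Summing ligand charges against the +1 overall charge gives an oxidation state of +1 for iridium.
Group 9 minus oxidation state 1 gives a d⁸ configuration.
With 4 monodentate ligands the coordination number is 4.
A 5d d⁸ ion has a large crystal-field splitting; square planar leaves the high-energy d_{x²−y²} orbital empty and maximises CFSE.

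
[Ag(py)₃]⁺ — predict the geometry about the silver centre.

trigonal planar

Pyridine is neutral; balancing the +1 overall charge requires Ag(I).
Ag sits in group 11, so the d-electron count is 11 − 1 = 10.
Coordination number: 3.
Three ligands around a d¹⁰ centre minimise repulsion in a trigonal-planar arrangement.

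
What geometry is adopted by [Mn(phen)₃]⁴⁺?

1,10-phenanthroline is neutral; balancing the +4 overall charge requires Mn(IV).
Mn sits in group 7, so the d-electron count is 7 − 4 = 3.
Counting donor atoms: 3×1,10-phenanthroline (bidentate) → 6 donors. Coordination number = 6.
Six donors around a single metal centre give an octahedral coordination sphere.

octahedral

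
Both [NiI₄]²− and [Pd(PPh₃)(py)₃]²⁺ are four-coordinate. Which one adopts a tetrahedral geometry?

For [NiI₄]²−: Each iodide is −1; balancing the −2 overall charge requires Ni(II). Ni sits in group 10, so the d-electron count is 10 − 2 = 8. Iodide is a weak-field ligand. With weak-field ligands the CFSE gain from square planar is small, so a 3d d⁸ ion takes the sterically preferred tetrahedral geometry. → tetrahedral.
For [Pd(PPh₃)(py)₃]²⁺: Ligand charges: triphenylphosphine is neutral; pyridine is neutral. With an overall charge of +2 the palladium centre must be in the +2 oxidation state. Group 10 minus oxidation state 2 gives a d⁸ configuration. A 4d d⁸ ion has a large crystal-field splitting; square planar leaves the high-energy d_{x²−y²} orbital empty and maximises CFSE. → square planar.

[NiI₄]²−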